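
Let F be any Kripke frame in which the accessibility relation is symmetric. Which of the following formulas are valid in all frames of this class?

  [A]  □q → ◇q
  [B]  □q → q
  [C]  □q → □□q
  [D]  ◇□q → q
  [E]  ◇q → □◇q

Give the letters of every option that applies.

D

(A) □q → ◇q is axiom D, which corresponds to seriality. Such an R need not be serial — not valid.
(B) □q → q is axiom T; it is valid on a frame exactly when R is reflexive. Such an R need not be reflexive, so not valid.
(C) □q → □□q is axiom 4, which corresponds to transitivity. Such an R need not be transitive — not valid.
(D) ◇□q → q (the dual of axiom B) characterises the symmetric frames. Every such R is symmetric — valid.
(E) ◇q → □◇q is axiom 5, which corresponds to the euclidean property. Such an R need not be euclidean — not valid.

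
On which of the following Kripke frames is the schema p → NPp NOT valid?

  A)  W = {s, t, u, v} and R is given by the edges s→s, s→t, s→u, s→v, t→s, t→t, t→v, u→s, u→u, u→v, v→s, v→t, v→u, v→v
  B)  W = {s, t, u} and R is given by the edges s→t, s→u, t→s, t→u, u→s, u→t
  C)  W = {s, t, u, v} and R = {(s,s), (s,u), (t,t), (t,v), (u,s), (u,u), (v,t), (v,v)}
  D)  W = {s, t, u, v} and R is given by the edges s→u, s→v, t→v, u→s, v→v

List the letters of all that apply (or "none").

The schema p → NPp is axiom B; it is valid on a frame iff R is symmetric.
(A) R is symmetric (every R-edge is matched by its reverse), so the schema is valid here.
(B) R is symmetric (every R-edge is matched by its reverse), so the schema is valid here.
(C) R is symmetric (every R-edge is matched by its reverse), so the schema is valid here.
(D) R is not symmetric (s R v but not v R s), so the schema fails here.

D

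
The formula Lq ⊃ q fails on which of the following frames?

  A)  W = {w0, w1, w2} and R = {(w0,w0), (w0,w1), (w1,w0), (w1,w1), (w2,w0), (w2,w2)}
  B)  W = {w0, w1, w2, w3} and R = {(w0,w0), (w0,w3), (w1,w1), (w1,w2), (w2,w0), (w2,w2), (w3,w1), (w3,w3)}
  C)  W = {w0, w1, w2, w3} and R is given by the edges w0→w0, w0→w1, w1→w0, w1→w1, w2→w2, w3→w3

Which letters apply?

The schema Lq ⊃ q is axiom T; it is valid on a frame iff R is reflexive.
(A) R is reflexive (each world relates to itself), so the schema is valid here.
(B) R is reflexive (each world relates to itself), so the schema is valid here.
(C) R is reflexive (each world relates to itself), so the schema is valid here.

none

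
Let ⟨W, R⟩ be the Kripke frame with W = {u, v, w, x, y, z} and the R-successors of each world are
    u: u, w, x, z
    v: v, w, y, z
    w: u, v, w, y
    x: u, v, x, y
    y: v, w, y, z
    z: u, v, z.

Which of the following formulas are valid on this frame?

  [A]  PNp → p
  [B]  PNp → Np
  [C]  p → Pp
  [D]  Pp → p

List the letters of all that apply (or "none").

R is reflexive: each world relates to itself.
R is not symmetric: x R v but not v R x.
R is not euclidean: u R w and u R x but not w R x.
R is not a subset of the identity: u R w with u ≠ w.
(A) PNp → p is the dual of axiom B, which corresponds to symmetry. R is not symmetric — not valid.
(B) PNp → Np (the dual of axiom 5) characterises the euclidean frames. R is not euclidean — not valid.
(C) p → Pp (the dual of axiom T) characterises the reflexive frames. R is reflexive — valid.
(D) Pp → p is the converse of T; it holds exactly when R ⊆ identity. Here R ⊄ identity — not valid.

C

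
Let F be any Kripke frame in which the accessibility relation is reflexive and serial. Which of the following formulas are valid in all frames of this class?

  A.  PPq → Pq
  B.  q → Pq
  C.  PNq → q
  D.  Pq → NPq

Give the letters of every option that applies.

B

(A) PPq → Pq (the dual of axiom 4) characterises the transitive frames. Such an R need not be transitive — not valid.
(B) the dual of axiom T: valid iff R is reflexive. Every such R is reflexive — valid.
(C) PNq → q (the dual of axiom B) characterises the symmetric frames. Such an R need not be symmetric — not valid.
(D) Pq → NPq is axiom 5, which corresponds to the euclidean property. Such an R need not be euclidean — not valid.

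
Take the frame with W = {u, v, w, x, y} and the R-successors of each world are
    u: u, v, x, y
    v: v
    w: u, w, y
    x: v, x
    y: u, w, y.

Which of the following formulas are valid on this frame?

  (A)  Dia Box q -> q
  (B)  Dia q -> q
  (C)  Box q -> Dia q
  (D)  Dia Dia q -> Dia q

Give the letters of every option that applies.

R is not symmetric: u R v but not v R u.
R is not transitive: u R y and y R w but not u R w.
R is serial: every world has an R-successor.
R is not a subset of the identity: u R v with u ≠ v.
(A) Dia Box q -> q is the dual of axiom B; it is valid on a frame exactly when R is symmetric. R is not symmetric, so not valid.
(B) Dia q -> q is the converse of T; it holds exactly when R ⊆ identity. Here R ⊄ identity — not valid.
(C) axiom D: valid iff R is serial. R is serial — valid.
(D) the dual of axiom 4: valid iff R is transitive. R is not transitive — not valid.

C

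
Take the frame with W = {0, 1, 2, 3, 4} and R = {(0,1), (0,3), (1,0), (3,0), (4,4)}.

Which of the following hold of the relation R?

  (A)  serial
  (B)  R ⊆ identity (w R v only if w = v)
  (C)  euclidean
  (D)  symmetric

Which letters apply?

(A) not serial: 2 has no R-successor.
(B) not ⊆ identity: 0 R 1 with 0 ≠ 1.
(C) not euclidean: 0 R 1 and 0 R 3 but not 1 R 3.
(D) symmetric: every R-edge is matched by its reverse.

D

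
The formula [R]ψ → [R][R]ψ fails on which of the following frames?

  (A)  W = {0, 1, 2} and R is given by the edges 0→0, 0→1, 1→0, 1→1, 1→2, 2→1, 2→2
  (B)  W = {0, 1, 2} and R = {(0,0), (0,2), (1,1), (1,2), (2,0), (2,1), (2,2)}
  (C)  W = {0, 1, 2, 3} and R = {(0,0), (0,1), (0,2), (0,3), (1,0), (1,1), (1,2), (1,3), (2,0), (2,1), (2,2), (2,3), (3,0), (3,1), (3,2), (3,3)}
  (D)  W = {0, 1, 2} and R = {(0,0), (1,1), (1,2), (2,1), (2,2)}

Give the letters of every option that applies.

A, B

The schema [R]ψ → [R][R]ψ is axiom 4; it is valid on a frame iff R is transitive.
(A) R is not transitive (0 R 1 and 1 R 2 but not 0 R 2), so the schema fails here.
(B) R is not transitive (0 R 2 and 2 R 1 but not 0 R 1), so the schema fails here.
(C) R is transitive (R is closed under composition), so the schema is valid here.
(D) R is transitive (R is closed under composition), so the schema is valid here.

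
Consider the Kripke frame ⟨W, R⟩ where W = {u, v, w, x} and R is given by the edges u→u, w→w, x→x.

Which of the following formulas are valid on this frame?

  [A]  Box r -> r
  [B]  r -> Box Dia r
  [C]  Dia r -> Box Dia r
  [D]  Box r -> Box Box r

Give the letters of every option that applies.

R is not reflexive: not v R v.
R is symmetric: every R-edge is matched by its reverse.
R is transitive: R is closed under composition.
R is euclidean: any two R-successors of the same world are R-related.
(A) axiom T: valid iff R is reflexive. R is not reflexive — not valid.
(B) r -> Box Dia r is axiom B, which corresponds to symmetry. R is symmetric — valid.
(C) Dia r -> Box Dia r (axiom 5) characterises the euclidean frames. R is euclidean — valid.
(D) Box r -> Box Box r is axiom 4; it is valid on a frame exactly when R is transitive. R is transitive, so valid.

B, C, D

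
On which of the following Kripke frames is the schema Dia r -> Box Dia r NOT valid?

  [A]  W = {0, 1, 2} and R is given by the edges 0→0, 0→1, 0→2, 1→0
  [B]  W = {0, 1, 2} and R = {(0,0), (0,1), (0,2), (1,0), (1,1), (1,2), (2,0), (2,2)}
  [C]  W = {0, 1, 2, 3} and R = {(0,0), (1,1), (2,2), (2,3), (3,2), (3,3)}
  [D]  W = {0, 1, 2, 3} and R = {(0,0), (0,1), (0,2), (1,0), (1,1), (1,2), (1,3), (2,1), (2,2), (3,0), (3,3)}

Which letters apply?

The schema Dia r -> Box Dia r is axiom 5; it is valid on a frame iff R is euclidean.
(A) R is not euclidean (0 R 1 and 0 R 2 but not 1 R 2), so the schema fails here.
(B) R is not euclidean (0 R 2 and 0 R 1 but not 2 R 1), so the schema fails here.
(C) R is euclidean (any two R-successors of the same world are R-related), so the schema is valid here.
(D) R is not euclidean (0 R 2 and 0 R 0 but not 2 R 0), so the schema fails here.

A, B, D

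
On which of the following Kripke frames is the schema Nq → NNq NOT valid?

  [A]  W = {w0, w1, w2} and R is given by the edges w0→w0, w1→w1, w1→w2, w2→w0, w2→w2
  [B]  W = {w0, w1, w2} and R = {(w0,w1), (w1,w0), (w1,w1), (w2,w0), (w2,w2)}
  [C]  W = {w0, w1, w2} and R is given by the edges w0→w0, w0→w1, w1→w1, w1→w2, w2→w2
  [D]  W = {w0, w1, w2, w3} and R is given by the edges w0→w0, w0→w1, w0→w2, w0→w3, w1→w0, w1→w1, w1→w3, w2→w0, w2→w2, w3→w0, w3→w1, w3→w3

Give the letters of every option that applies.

A, B, C, D

The schema Nq → NNq is axiom 4; it is valid on a frame iff R is transitive.
(A) R is not transitive (w1 R w2 and w2 R w0 but not w1 R w0), so the schema fails here.
(B) R is not transitive (w0 R w1 and w1 R w0 but not w0 R w0), so the schema fails here.
(C) R is not transitive (w0 R w1 and w1 R w2 but not w0 R w2), so the schema fails here.
(D) R is not transitive (w1 R w0 and w0 R w2 but not w1 R w2), so the schema fails here.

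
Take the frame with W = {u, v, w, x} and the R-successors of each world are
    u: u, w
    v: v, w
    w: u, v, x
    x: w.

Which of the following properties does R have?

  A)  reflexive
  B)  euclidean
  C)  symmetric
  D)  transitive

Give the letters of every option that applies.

(A) not reflexive: not w R w.
(B) not euclidean: w R u and w R v but not u R v.
(C) symmetric: every R-edge is matched by its reverse.
(D) not transitive: u R w and w R v but not u R v.

C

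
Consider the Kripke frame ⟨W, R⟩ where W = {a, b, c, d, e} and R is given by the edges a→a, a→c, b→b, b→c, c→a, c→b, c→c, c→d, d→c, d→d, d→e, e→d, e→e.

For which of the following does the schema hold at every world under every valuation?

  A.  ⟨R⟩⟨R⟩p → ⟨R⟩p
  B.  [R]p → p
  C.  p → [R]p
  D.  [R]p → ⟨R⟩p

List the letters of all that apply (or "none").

R is reflexive: each world relates to itself.
R is not transitive: a R c and c R b but not a R b.
R is serial: every world has an R-successor.
R is not a subset of the identity: a R c with a ≠ c.
(A) ⟨R⟩⟨R⟩p → ⟨R⟩p (the dual of axiom 4) characterises the transitive frames. R is not transitive — not valid.
(B) [R]p → p is axiom T; it is valid on a frame exactly when R is reflexive. R is reflexive, so valid.
(C) p → [R]p (equivalent to ◇p→p) corresponds to R being a subset of the identity. Here R ⊄ identity, so not valid.
(D) [R]p → ⟨R⟩p is axiom D, which corresponds to seriality. R is serial — valid.

B, D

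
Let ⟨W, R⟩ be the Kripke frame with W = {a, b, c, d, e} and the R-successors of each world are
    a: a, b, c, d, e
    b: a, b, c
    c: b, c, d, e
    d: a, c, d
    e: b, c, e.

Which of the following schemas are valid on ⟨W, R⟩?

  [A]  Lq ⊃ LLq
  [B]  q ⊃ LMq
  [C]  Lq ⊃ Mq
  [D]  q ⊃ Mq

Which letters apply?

C, D

R is reflexive: each world relates to itself.
R is not symmetric: a R c but not c R a.
R is not transitive: b R a and a R d but not b R d.
R is serial: every world has an R-successor.
(A) axiom 4: valid iff R is transitive. R is not transitive — not valid.
(B) axiom B: valid iff R is symmetric. R is not symmetric — not valid.
(C) Lq ⊃ Mq is axiom D, which corresponds to seriality. R is serial — valid.
(D) q ⊃ Mq (the dual of axiom T) characterises the reflexive frames. R is reflexive — valid.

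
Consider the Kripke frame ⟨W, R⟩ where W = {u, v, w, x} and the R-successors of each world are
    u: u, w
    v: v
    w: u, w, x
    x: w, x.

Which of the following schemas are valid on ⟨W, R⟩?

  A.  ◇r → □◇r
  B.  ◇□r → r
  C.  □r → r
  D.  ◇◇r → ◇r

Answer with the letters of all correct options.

B, C

R is reflexive: each world relates to itself.
R is symmetric: every R-edge is matched by its reverse.
R is not transitive: u R w and w R x but not u R x.
R is not euclidean: w R u and w R x but not u R x.
(A) ◇r → □◇r (axiom 5) characterises the euclidean frames. R is not euclidean — not valid.
(B) ◇□r → r is the dual of axiom B; it is valid on a frame exactly when R is symmetric. R is symmetric, so valid.
(C) □r → r (axiom T) characterises the reflexive frames. R is reflexive — valid.
(D) ◇◇r → ◇r is the dual of axiom 4, which corresponds to transitivity. R is not transitive — not valid.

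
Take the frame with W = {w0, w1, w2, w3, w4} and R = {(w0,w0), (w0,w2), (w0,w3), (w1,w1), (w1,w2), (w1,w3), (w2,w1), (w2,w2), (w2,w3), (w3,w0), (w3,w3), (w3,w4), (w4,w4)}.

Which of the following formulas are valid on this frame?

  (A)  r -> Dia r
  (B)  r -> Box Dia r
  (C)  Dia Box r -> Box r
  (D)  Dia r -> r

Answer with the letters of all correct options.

A

R is reflexive: each world relates to itself.
R is not symmetric: w0 R w2 but not w2 R w0.
R is not euclidean: w0 R w2 and w0 R w0 but not w2 R w0.
R is not a subset of the identity: w0 R w2 with w0 ≠ w2.
(A) r -> Dia r is the dual of axiom T, which corresponds to reflexivity. R is reflexive — valid.
(B) r -> Box Dia r is axiom B, which corresponds to symmetry. R is not symmetric — not valid.
(C) Dia Box r -> Box r is the dual of axiom 5; it is valid on a frame exactly when R is euclidean. R is not euclidean, so not valid.
(D) Dia r -> r is the converse of T; it holds exactly when R ⊆ identity. Here R ⊄ identity — not valid.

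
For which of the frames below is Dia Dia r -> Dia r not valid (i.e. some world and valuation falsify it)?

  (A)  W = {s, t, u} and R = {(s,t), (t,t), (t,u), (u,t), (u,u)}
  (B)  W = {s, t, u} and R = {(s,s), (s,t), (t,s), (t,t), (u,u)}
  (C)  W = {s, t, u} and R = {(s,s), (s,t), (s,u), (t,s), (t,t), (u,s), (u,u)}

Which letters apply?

The schema Dia Dia r -> Dia r is the dual of axiom 4; it is valid on a frame iff R is transitive.
(A) R is not transitive (s R t and t R u but not s R u), so the schema fails here.
(B) R is transitive (R is closed under composition), so the schema is valid here.
(C) R is not transitive (t R s and s R u but not t R u), so the schema fails here.

A, C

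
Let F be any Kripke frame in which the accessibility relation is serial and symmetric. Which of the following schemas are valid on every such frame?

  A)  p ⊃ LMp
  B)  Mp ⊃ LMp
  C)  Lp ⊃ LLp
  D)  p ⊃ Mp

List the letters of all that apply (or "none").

A

(A) p ⊃ LMp is axiom B, which corresponds to symmetry. Every such R is symmetric — valid.
(B) Mp ⊃ LMp is axiom 5, which corresponds to the euclidean property. Such an R need not be euclidean — not valid.
(C) Lp ⊃ LLp (axiom 4) characterises the transitive frames. Such an R need not be transitive — not valid.
(D) p ⊃ Mp is the dual of axiom T; it is valid on a frame exactly when R is reflexive. Such an R need not be reflexive, so not valid.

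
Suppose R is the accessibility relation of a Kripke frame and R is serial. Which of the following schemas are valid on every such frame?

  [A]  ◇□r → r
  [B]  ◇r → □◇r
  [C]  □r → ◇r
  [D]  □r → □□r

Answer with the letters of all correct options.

C

(A) ◇□r → r is the dual of axiom B; it is valid on a frame exactly when R is symmetric. Such an R need not be symmetric, so not valid.
(B) axiom 5: valid iff R is euclidean. Such an R need not be euclidean — not valid.
(C) axiom D: valid iff R is serial. Every such R is serial — valid.
(D) axiom 4: valid iff R is transitive. Such an R need not be transitive — not valid.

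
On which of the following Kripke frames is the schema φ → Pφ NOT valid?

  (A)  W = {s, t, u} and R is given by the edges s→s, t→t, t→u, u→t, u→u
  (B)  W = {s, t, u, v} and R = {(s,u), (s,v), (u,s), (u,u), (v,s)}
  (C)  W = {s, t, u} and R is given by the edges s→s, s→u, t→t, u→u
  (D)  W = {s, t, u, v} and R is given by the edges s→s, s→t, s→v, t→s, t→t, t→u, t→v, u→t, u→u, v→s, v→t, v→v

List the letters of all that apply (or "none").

The schema φ → Pφ is the dual of axiom T; it is valid on a frame iff R is reflexive.
(A) R is reflexive (each world relates to itself), so the schema is valid here.
(B) R is not reflexive (not s R s), so the schema fails here.
(C) R is reflexive (each world relates to itself), so the schema is valid here.
(D) R is reflexive (each world relates to itself), so the schema is valid here.

B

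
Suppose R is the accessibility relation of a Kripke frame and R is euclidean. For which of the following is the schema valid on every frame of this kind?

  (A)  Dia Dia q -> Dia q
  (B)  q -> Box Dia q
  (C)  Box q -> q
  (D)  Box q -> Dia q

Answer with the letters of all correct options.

(A) Dia Dia q -> Dia q is the dual of axiom 4, which corresponds to transitivity. Such an R need not be transitive — not valid.
(B) axiom B: valid iff R is symmetric. Such an R need not be symmetric — not valid.
(C) axiom T: valid iff R is reflexive. Such an R need not be reflexive — not valid.
(D) axiom D: valid iff R is serial. Such an R need not be serial — not valid.

none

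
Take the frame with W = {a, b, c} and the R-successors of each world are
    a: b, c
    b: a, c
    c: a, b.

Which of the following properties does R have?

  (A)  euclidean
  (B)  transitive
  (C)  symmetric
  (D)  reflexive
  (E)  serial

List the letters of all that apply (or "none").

C, E

(A) not euclidean: a R b and a R b but not b R b.
(B) not transitive: a R b and b R a but not a R a.
(C) symmetric: every R-edge is matched by its reverse.
(D) not reflexive: not a R a.
(E) serial: every world has an R-successor.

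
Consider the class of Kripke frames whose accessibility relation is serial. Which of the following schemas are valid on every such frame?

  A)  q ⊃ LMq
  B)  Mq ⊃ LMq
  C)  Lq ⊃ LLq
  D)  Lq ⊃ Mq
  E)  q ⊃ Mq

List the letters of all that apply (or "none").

(A) axiom B: valid iff R is symmetric. Such an R need not be symmetric — not valid.
(B) Mq ⊃ LMq is axiom 5; it is valid on a frame exactly when R is euclidean. Such an R need not be euclidean, so not valid.
(C) Lq ⊃ LLq (axiom 4) characterises the transitive frames. Such an R need not be transitive — not valid.
(D) Lq ⊃ Mq is axiom D; it is valid on a frame exactly when R is serial. Every such R is serial, so valid.
(E) q ⊃ Mq (the dual of axiom T) characterises the reflexive frames. Such an R need not be reflexive — not valid.

D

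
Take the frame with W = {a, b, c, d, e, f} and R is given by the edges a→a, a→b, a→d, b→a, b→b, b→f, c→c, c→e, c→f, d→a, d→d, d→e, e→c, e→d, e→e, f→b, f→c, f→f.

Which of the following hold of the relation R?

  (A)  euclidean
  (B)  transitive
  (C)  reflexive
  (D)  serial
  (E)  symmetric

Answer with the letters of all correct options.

C, D, E

(A) not euclidean: a R b and a R d but not b R d.
(B) not transitive: a R b and b R f but not a R f.
(C) reflexive: each world relates to itself.
(D) serial: every world has an R-successor.
(E) symmetric: every R-edge is matched by its reverse.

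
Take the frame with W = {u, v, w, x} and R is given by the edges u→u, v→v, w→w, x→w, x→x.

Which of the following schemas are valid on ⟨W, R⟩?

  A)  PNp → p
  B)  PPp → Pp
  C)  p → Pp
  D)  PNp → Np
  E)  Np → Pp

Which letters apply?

B, C, E

R is reflexive: each world relates to itself.
R is not symmetric: x R w but not w R x.
R is transitive: R is closed under composition.
R is not euclidean: x R w and x R x but not w R x.
R is serial: every world has an R-successor.
(A) PNp → p is the dual of axiom B; it is valid on a frame exactly when R is symmetric. R is not symmetric, so not valid.
(B) the dual of axiom 4: valid iff R is transitive. R is transitive — valid.
(C) p → Pp (the dual of axiom T) characterises the reflexive frames. R is reflexive — valid.
(D) PNp → Np is the dual of axiom 5; it is valid on a frame exactly when R is euclidean. R is not euclidean, so not valid.
(E) Np → Pp is axiom D; it is valid on a frame exactly when R is serial. R is serial, so valid.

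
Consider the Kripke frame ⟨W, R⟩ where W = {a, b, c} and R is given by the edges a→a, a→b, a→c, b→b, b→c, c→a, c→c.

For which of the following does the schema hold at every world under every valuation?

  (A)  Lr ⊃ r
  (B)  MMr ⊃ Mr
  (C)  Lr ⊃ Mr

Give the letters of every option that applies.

A, C

R is reflexive: each world relates to itself.
R is not transitive: b R c and c R a but not b R a.
R is serial: every world has an R-successor.
(A) Lr ⊃ r is axiom T, which corresponds to reflexivity. R is reflexive — valid.
(B) the dual of axiom 4: valid iff R is transitive. R is not transitive — not valid.
(C) Lr ⊃ Mr is axiom D, which corresponds to seriality. R is serial — valid.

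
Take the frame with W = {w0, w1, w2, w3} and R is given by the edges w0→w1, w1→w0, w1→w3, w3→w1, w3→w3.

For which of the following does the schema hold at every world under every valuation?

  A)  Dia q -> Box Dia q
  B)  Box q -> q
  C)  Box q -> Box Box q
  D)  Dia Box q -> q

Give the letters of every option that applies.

R is not reflexive: not w0 R w0.
R is symmetric: every R-edge is matched by its reverse.
R is not transitive: w0 R w1 and w1 R w0 but not w0 R w0.
R is not euclidean: w1 R w0 and w1 R w3 but not w0 R w3.
(A) Dia q -> Box Dia q (axiom 5) characterises the euclidean frames. R is not euclidean — not valid.
(B) Box q -> q (axiom T) characterises the reflexive frames. R is not reflexive — not valid.
(C) Box q -> Box Box q (axiom 4) characterises the transitive frames. R is not transitive — not valid.
(D) Dia Box q -> q is the dual of axiom B; it is valid on a frame exactly when R is symmetric. R is symmetric, so valid.

D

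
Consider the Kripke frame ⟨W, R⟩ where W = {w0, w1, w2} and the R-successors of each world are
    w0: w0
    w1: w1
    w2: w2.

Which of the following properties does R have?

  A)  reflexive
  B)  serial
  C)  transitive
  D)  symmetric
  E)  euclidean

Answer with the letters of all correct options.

(A) reflexive: each world relates to itself.
(B) serial: every world has an R-successor.
(C) transitive: R is closed under composition.
(D) symmetric: every R-edge is matched by its reverse.
(E) euclidean: any two R-successors of the same world are R-related.

A, B, C, D, E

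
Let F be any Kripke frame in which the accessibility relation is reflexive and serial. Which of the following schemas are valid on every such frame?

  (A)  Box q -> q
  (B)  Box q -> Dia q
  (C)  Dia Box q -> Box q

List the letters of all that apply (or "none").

(A) Box q -> q is axiom T, which corresponds to reflexivity. Every such R is reflexive — valid.
(B) Box q -> Dia q (axiom D) characterises the serial frames. Every such R is serial — valid.
(C) Dia Box q -> Box q (the dual of axiom 5) characterises the euclidean frames. Such an R need not be euclidean — not valid.

A, B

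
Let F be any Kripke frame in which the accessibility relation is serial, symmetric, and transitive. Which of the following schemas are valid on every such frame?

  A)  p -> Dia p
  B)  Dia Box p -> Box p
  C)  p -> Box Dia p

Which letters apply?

A, B, C

A serial symmetric transitive relation is reflexive (take any v with uRv; symmetry gives vRu and transitivity gives uRu), hence an equivalence relation.
(A) p -> Dia p is the dual of axiom T; it is valid on a frame exactly when R is reflexive. Every such R is reflexive, so valid.
(B) Dia Box p -> Box p is the dual of axiom 5, which corresponds to the euclidean property. Every such R is euclidean — valid.
(C) axiom B: valid iff R is symmetric. Every such R is symmetric — valid.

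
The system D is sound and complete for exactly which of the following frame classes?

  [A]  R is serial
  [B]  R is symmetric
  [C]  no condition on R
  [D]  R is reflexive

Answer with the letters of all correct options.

A

(A) D is sound and complete for exactly this class.
(B) this class determines KB, not D.
(C) this class determines K, not D.
(D) this class determines T (= KT), not D.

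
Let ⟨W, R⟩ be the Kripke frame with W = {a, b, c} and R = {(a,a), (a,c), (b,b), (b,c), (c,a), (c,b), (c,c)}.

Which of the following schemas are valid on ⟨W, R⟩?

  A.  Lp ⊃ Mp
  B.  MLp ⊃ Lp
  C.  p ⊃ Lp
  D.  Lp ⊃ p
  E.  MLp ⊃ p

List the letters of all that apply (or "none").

A, D, E

R is reflexive: each world relates to itself.
R is symmetric: every R-edge is matched by its reverse.
R is not euclidean: c R a and c R b but not a R b.
R is serial: every world has an R-successor.
R is not a subset of the identity: a R c with a ≠ c.
(A) Lp ⊃ Mp is axiom D, which corresponds to seriality. R is serial — valid.
(B) MLp ⊃ Lp (the dual of axiom 5) characterises the euclidean frames. R is not euclidean — not valid.
(C) p ⊃ Lp is equivalent to ◇p→p; it holds exactly when R ⊆ identity. Here R ⊄ identity — not valid.
(D) axiom T: valid iff R is reflexive. R is reflexive — valid.
(E) MLp ⊃ p (the dual of axiom B) characterises the symmetric frames. R is symmetric — valid.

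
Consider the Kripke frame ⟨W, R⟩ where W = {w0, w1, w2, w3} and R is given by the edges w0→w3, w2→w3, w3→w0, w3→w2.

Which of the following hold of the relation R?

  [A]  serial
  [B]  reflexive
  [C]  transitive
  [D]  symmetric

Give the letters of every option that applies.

D

(A) not serial: w1 has no R-successor.
(B) not reflexive: not w0 R w0.
(C) not transitive: w0 R w3 and w3 R w0 but not w0 R w0.
(D) symmetric: every R-edge is matched by its reverse.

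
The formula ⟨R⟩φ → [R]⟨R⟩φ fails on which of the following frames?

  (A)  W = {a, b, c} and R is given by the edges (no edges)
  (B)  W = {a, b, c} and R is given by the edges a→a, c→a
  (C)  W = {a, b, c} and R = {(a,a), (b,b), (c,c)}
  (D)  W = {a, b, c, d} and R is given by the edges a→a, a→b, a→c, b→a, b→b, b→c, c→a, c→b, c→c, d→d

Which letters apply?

none

The schema ⟨R⟩φ → [R]⟨R⟩φ is axiom 5; it is valid on a frame iff R is euclidean.
(A) R is euclidean (any two R-successors of the same world are R-related), so the schema is valid here.
(B) R is euclidean (any two R-successors of the same world are R-related), so the schema is valid here.
(C) R is euclidean (any two R-successors of the same world are R-related), so the schema is valid here.
(D) R is euclidean (any two R-successors of the same world are R-related), so the schema is valid here.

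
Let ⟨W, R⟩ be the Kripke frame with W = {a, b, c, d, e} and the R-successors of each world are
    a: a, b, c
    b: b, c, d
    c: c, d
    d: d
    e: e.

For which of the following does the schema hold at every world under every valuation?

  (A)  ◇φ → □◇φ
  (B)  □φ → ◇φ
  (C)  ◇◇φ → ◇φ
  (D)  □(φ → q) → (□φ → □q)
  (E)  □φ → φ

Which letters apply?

B, D, E

R is reflexive: each world relates to itself.
R is not transitive: a R b and b R d but not a R d.
R is not euclidean: a R b and a R a but not b R a.
R is serial: every world has an R-successor.
(A) ◇φ → □◇φ is axiom 5, which corresponds to the euclidean property. R is not euclidean — not valid.
(B) □φ → ◇φ is axiom D; it is valid on a frame exactly when R is serial. R is serial, so valid.
(C) ◇◇φ → ◇φ is the dual of axiom 4; it is valid on a frame exactly when R is transitive. R is not transitive, so not valid.
(D) this is just K, valid on every normal frame.
(E) □φ → φ is axiom T, which corresponds to reflexivity. R is reflexive — valid.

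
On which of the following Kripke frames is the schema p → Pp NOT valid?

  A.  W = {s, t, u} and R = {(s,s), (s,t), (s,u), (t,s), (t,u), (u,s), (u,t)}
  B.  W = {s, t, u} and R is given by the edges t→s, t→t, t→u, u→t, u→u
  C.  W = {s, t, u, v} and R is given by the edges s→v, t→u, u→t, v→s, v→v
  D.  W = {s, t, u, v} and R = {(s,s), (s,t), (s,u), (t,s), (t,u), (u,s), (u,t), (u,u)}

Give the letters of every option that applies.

A, B, C, D

The schema p → Pp is the dual of axiom T; it is valid on a frame iff R is reflexive.
(A) R is not reflexive (not t R t), so the schema fails here.
(B) R is not reflexive (not s R s), so the schema fails here.
(C) R is not reflexive (not s R s), so the schema fails here.
(D) R is not reflexive (not t R t), so the schema fails here.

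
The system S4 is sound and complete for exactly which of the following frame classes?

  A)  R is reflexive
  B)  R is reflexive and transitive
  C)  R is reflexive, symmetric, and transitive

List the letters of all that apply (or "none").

B

(A) this class determines T (= KT), not S4.
(B) S4 is sound and complete for exactly this class.
(C) this class determines S5, not S4.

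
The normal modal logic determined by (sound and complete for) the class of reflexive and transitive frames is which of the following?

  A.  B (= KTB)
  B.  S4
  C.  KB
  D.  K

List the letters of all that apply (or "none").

B

(A) B (= KTB) is determined by the class of reflexive and symmetric frames.
(B) S4 is determined by exactly this class.
(C) KB is determined by the class of symmetric frames.
(D) K is determined by the class of arbitrary frames.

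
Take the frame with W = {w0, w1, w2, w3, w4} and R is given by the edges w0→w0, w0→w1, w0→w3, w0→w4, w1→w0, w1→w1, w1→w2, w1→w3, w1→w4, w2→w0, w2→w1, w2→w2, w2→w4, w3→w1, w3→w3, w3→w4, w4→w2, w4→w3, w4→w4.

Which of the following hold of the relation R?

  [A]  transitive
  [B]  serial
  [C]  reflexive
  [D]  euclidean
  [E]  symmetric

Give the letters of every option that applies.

B, C

(A) not transitive: w0 R w1 and w1 R w2 but not w0 R w2.
(B) serial: every world has an R-successor.
(C) reflexive: each world relates to itself.
(D) not euclidean: w0 R w3 and w0 R w0 but not w3 R w0.
(E) not symmetric: w0 R w3 but not w3 R w0.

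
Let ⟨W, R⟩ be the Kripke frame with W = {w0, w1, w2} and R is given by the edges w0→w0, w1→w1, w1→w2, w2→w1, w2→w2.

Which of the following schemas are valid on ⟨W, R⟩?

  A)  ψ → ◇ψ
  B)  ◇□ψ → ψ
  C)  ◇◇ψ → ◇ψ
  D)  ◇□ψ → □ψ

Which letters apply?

R is reflexive: each world relates to itself.
R is symmetric: every R-edge is matched by its reverse.
R is transitive: R is closed under composition.
R is euclidean: any two R-successors of the same world are R-related.
(A) ψ → ◇ψ is the dual of axiom T, which corresponds to reflexivity. R is reflexive — valid.
(B) ◇□ψ → ψ is the dual of axiom B; it is valid on a frame exactly when R is symmetric. R is symmetric, so valid.
(C) ◇◇ψ → ◇ψ (the dual of axiom 4) characterises the transitive frames. R is transitive — valid.
(D) ◇□ψ → □ψ is the dual of axiom 5, which corresponds to the euclidean property. R is euclidean — valid.

A, B, C, D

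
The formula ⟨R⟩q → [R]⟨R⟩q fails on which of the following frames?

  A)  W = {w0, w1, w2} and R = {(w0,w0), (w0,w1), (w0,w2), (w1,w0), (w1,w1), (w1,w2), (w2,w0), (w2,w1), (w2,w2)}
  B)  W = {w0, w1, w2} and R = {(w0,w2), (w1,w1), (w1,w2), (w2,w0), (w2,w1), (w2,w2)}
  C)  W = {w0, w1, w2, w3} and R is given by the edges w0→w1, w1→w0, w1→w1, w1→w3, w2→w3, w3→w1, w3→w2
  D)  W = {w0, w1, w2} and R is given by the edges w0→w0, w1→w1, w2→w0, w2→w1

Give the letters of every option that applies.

The schema ⟨R⟩q → [R]⟨R⟩q is axiom 5; it is valid on a frame iff R is euclidean.
(A) R is euclidean (any two R-successors of the same world are R-related), so the schema is valid here.
(B) R is not euclidean (w2 R w0 and w2 R w1 but not w0 R w1), so the schema fails here.
(C) R is not euclidean (w1 R w0 and w1 R w3 but not w0 R w3), so the schema fails here.
(D) R is not euclidean (w2 R w0 and w2 R w1 but not w0 R w1), so the schema fails here.

B, C, D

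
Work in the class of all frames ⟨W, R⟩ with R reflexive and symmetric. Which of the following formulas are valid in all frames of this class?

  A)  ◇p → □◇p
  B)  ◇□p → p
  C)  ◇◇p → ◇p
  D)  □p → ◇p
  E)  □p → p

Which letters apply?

Reflexive relations are serial.
(A) ◇p → □◇p (axiom 5) characterises the euclidean frames. Such an R need not be euclidean — not valid.
(B) ◇□p → p is the dual of axiom B; it is valid on a frame exactly when R is symmetric. Every such R is symmetric, so valid.
(C) ◇◇p → ◇p (the dual of axiom 4) characterises the transitive frames. Such an R need not be transitive — not valid.
(D) axiom D: valid iff R is serial. Every such R is serial — valid.
(E) □p → p is axiom T, which corresponds to reflexivity. Every such R is reflexive — valid.

B, D, E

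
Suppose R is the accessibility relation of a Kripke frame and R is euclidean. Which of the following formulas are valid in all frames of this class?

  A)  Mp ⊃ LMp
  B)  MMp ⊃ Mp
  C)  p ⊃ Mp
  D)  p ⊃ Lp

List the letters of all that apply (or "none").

A

(A) Mp ⊃ LMp is axiom 5; it is valid on a frame exactly when R is euclidean. Every such R is euclidean, so valid.
(B) MMp ⊃ Mp is the dual of axiom 4, which corresponds to transitivity. Such an R need not be transitive — not valid.
(C) p ⊃ Mp is the dual of axiom T, which corresponds to reflexivity. Such an R need not be reflexive — not valid.
(D) p ⊃ Lp is valid only on frames where every R-edge is a self-loop. Such an R need not be a subset of the identity — not valid.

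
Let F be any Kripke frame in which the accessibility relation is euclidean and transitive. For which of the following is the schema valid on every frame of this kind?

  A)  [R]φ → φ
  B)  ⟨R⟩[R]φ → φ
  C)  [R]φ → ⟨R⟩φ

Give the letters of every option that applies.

none

(A) [R]φ → φ (axiom T) characterises the reflexive frames. Such an R need not be reflexive — not valid.
(B) ⟨R⟩[R]φ → φ is the dual of axiom B; it is valid on a frame exactly when R is symmetric. Such an R need not be symmetric, so not valid.
(C) axiom D: valid iff R is serial. Such an R need not be serial — not valid.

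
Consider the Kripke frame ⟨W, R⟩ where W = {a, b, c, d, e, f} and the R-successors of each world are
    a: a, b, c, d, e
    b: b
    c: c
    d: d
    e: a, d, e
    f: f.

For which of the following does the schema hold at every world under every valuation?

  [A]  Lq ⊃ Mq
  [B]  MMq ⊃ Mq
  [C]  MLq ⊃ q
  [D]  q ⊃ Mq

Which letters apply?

A, D

R is reflexive: each world relates to itself.
R is not symmetric: a R b but not b R a.
R is not transitive: e R a and a R b but not e R b.
R is serial: every world has an R-successor.
(A) Lq ⊃ Mq is axiom D; it is valid on a frame exactly when R is serial. R is serial, so valid.
(B) the dual of axiom 4: valid iff R is transitive. R is not transitive — not valid.
(C) the dual of axiom B: valid iff R is symmetric. R is not symmetric — not valid.
(D) q ⊃ Mq is the dual of axiom T; it is valid on a frame exactly when R is reflexive. R is reflexive, so valid.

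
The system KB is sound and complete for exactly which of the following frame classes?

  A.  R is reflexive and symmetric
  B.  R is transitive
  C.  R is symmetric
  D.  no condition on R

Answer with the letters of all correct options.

(A) this class determines B (= KTB), not KB.
(B) this class determines K4, not KB.
(C) KB is sound and complete for exactly this class.
(D) this class determines K, not KB.

C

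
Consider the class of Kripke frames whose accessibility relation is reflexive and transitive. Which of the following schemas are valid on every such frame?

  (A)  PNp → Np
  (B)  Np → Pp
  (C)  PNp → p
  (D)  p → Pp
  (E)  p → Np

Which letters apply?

Reflexive relations are serial.
(A) PNp → Np (the dual of axiom 5) characterises the euclidean frames. Such an R need not be euclidean — not valid.
(B) Np → Pp is axiom D, which corresponds to seriality. Every such R is serial — valid.
(C) PNp → p (the dual of axiom B) characterises the symmetric frames. Such an R need not be symmetric — not valid.
(D) p → Pp is the dual of axiom T, which corresponds to reflexivity. Every such R is reflexive — valid.
(E) p → Np is valid only on frames where every R-edge is a self-loop. Such an R need not be a subset of the identity — not valid.

B, D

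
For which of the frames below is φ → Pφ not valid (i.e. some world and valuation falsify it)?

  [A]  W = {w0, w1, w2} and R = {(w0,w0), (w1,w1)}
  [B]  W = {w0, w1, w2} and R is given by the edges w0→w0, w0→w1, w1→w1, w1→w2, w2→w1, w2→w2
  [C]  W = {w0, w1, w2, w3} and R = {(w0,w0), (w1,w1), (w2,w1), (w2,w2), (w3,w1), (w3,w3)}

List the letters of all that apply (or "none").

A

The schema φ → Pφ is the dual of axiom T; it is valid on a frame iff R is reflexive.
(A) R is not reflexive (not w2 R w2), so the schema fails here.
(B) R is reflexive (each world relates to itself), so the schema is valid here.
(C) R is reflexive (each world relates to itself), so the schema is valid here.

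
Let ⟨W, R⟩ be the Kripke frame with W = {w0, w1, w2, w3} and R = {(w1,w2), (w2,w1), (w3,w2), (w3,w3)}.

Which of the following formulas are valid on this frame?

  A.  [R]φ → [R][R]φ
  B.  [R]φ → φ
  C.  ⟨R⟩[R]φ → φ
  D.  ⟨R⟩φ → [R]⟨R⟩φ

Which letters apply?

R is not reflexive: not w0 R w0.
R is not symmetric: w3 R w2 but not w2 R w3.
R is not transitive: w1 R w2 and w2 R w1 but not w1 R w1.
R is not euclidean: w3 R w2 and w3 R w3 but not w2 R w3.
(A) [R]φ → [R][R]φ is axiom 4; it is valid on a frame exactly when R is transitive. R is not transitive, so not valid.
(B) [R]φ → φ is axiom T; it is valid on a frame exactly when R is reflexive. R is not reflexive, so not valid.
(C) ⟨R⟩[R]φ → φ is the dual of axiom B, which corresponds to symmetry. R is not symmetric — not valid.
(D) ⟨R⟩φ → [R]⟨R⟩φ is axiom 5, which corresponds to the euclidean property. R is not euclidean — not valid.

none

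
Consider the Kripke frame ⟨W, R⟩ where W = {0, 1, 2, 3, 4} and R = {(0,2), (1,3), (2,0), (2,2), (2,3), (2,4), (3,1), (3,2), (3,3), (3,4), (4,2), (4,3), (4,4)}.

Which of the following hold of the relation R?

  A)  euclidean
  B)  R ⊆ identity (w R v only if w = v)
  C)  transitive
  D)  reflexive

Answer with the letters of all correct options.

none

(A) not euclidean: 2 R 0 and 2 R 3 but not 0 R 3.
(B) not ⊆ identity: 0 R 2 with 0 ≠ 2.
(C) not transitive: 0 R 2 and 2 R 0 but not 0 R 0.
(D) not reflexive: not 0 R 0.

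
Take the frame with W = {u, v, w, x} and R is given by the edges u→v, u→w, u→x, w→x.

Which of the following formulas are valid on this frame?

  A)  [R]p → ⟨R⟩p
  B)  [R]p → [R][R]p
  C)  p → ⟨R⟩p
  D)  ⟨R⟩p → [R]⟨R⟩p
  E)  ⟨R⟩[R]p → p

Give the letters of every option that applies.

B

R is not reflexive: not u R u.
R is not symmetric: u R v but not v R u.
R is transitive: R is closed under composition.
R is not euclidean: u R v and u R w but not v R w.
R is not serial: v has no R-successor.
(A) [R]p → ⟨R⟩p is axiom D, which corresponds to seriality. R is not serial — not valid.
(B) [R]p → [R][R]p (axiom 4) characterises the transitive frames. R is transitive — valid.
(C) p → ⟨R⟩p is the dual of axiom T; it is valid on a frame exactly when R is reflexive. R is not reflexive, so not valid.
(D) ⟨R⟩p → [R]⟨R⟩p is axiom 5, which corresponds to the euclidean property. R is not euclidean — not valid.
(E) the dual of axiom B: valid iff R is symmetric. R is not symmetric — not valid.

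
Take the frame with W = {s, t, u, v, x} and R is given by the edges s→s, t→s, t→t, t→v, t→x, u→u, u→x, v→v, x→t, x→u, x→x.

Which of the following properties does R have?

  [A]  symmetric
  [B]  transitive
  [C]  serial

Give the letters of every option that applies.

(A) not symmetric: t R s but not s R t.
(B) not transitive: t R x and x R u but not t R u.
(C) serial: every world has an R-successor.

C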